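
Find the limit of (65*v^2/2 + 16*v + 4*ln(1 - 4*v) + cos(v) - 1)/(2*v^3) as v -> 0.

-128/3

Substitution gives 0/0 (the numerator vanishes to order 3).
Expand each term to order v^3: the coefficient of v^3 in 4·ln(1 - 4v) is -256/3 and in cos(v) is 0.
Lower-order terms cancel with the polynomial part, so the numerator is (-256/3)·v^3 + o(v^3), and the limit is (-256/3)/(2) = -128/3.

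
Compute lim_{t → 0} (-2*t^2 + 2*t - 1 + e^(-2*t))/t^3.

Direct substitution gives 0/0.
Apply L'Hôpital: lim (-4*t + 2 - 2*e^(-2*t))/(3*t^2), still 0/0.
Apply L'Hôpital: lim (-4 + 4*e^(-2*t))/(6*t), still 0/0.
After 3 applications of L'Hôpital's rule the quotient is (-8*e^(-2*t))/(6); substituting t = 0 gives -4/3.

-4/3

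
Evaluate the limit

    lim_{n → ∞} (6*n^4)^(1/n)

Base → ∞ and exponent → 0: an ∞^0 form.
Take logs: (1/n)·ln(6·n^4) = (ln 6 + 4·ln n)/n → 0.
So the limit is e^0 = 1.

1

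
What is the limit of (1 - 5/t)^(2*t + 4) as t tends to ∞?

e^(-10)

The base → 1 and the exponent → ∞: a 1^∞ form.
Take logarithms: (2t + 4)·ln(1 - 5/t). Since ln(1+u) ~ u for small u, this behaves like (2t)·(-5/t) → -10.
So the limit is e^(-10).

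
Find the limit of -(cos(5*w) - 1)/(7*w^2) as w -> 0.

25/14

Direct substitution gives 0/0.
Apply L'Hôpital: lim (-5*sin(5*w))/(-14*w), still 0/0.
After 2 applications of L'Hôpital's rule the quotient is (-25*cos(5*w))/(-14); substituting w = 0 gives 25/14.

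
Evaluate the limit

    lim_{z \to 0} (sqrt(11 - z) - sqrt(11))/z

A 0/0 form; rationalise with √(11 - z) + √11. This collapses the numerator to -z, leaving -1/(√(11 - z) + √11) → -1/(2√11) = -√(11)/22.

-√(11)/22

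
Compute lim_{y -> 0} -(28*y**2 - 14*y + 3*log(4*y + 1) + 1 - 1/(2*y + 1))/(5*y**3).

-72/5

Substitution gives 0/0; apply L'Hôpital's rule 3 times.
After differentiating numerator and denominator 3 times the quotient is (384/(4*y + 1)^3 + 48/(2*y + 1)^4)/(-30); at y = 0 this is -72/5.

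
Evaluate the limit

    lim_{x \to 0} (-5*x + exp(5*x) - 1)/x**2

25/2

Direct substitution gives 0/0.
Apply L'Hôpital: lim (5*e^(5*x) - 5)/(2*x), still 0/0.
After 2 applications of L'Hôpital's rule the quotient is (25*e^(5*x))/(2); substituting x = 0 gives 25/2.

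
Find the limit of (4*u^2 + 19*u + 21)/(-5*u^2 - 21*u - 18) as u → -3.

-5/9

Since u = -3 makes numerator and denominator zero, (u + 3) divides both.
Cancelling it gives (4*u + 7)/(-5*u - 6); now plug in u = -3 to get -5/9.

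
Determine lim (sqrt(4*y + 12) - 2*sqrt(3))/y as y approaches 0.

A 0/0 form; rationalise with √(12 + 4y) + √12. This collapses the numerator to 4y, leaving 4/(√(12 + 4y) + √12) → 4/(2√12) = √(3)/3.

√(3)/3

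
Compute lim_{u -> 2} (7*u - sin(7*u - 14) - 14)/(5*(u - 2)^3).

Direct substitution gives 0/0.
Apply L'Hôpital: lim (7 - 7*cos(7*u - 14))/(15*(u - 2)^2), still 0/0.
Apply L'Hôpital: lim (49*sin(7*u - 14))/(30*u - 60), still 0/0.
After 3 applications of L'Hôpital's rule the quotient is (343*cos(7*u - 14))/(30); substituting u = 2 gives 343/30.

343/30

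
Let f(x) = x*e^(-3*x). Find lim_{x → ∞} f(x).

0

Write as x^1/e^{3x}, an ∞/∞ form.
Exponential growth dominates any polynomial, so repeated L'Hôpital (or the standard result) gives 0.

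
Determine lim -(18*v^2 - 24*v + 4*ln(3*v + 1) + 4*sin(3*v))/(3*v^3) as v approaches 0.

-6

Substitution gives 0/0; apply L'Hôpital's rule 3 times.
After differentiating numerator and denominator 3 times the quotient is (-108*cos(3*v) + 216/(3*v + 1)^3)/(-18); at v = 0 this is -6.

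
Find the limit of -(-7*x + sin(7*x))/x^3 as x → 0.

Direct substitution gives 0/0.
Apply L'Hôpital: lim (7*cos(7*x) - 7)/(-3*x^2), still 0/0.
Apply L'Hôpital: lim (-49*sin(7*x))/(-6*x), still 0/0.
After 3 applications of L'Hôpital's rule the quotient is (-343*cos(7*x))/(-6); substituting x = 0 gives 343/6.

343/6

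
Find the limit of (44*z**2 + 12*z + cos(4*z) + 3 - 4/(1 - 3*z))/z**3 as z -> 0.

-108

Substitution gives 0/0 (the numerator vanishes to order 3).
Expand each term to order z^3: the coefficient of z^3 in -4·1/(1 - 3z) is -108 and in cos(4z) is 0.
Lower-order terms cancel with the polynomial part, so the numerator is (-108)·z^3 + o(z^3), and the limit is (-108)/(1) = -108.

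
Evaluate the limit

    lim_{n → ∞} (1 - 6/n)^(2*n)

Let L be the limit and take ln: ln L = lim (2n)·ln(1 - 6/n) = lim (2n)·(-6/n + O(1/n²)) = -12.
Hence L = e^(-12).

e^(-12)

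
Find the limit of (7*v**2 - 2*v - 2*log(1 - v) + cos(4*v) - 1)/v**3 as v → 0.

2/3

Substitution gives 0/0 (the numerator vanishes to order 3).
Expand each term to order v^3: the coefficient of v^3 in -2·ln(1 - v) is 2/3 and in cos(4v) is 0.
Lower-order terms cancel with the polynomial part, so the numerator is (2/3)·v^3 + o(v^3), and the limit is (2/3)/(1) = 2/3.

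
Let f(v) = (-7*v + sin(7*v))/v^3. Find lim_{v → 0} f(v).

-343/6

Direct substitution gives 0/0.
Apply L'Hôpital: lim (7*cos(7*v) - 7)/(3*v^2), still 0/0.
Apply L'Hôpital: lim (-49*sin(7*v))/(6*v), still 0/0.
After 3 applications of L'Hôpital's rule the quotient is (-343*cos(7*v))/(6); substituting v = 0 gives -343/6.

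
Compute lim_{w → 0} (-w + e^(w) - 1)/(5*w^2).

Direct substitution gives 0/0.
Apply L'Hôpital: lim (e^(w) - 1)/(10*w), still 0/0.
After 2 applications of L'Hôpital's rule the quotient is (e^(w))/(10); substituting w = 0 gives 1/10.

1/10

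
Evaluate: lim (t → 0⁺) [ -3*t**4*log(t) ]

This is a 0·(−∞) form. Rewrite as -3·ln(t) / t^(−4) and apply L'Hôpital:
the derivative quotient is -3·(1/t) / (−4·t^(−5)) = (3/4)·t^4 → 0.

0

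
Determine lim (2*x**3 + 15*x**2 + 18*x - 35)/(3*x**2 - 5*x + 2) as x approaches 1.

54

At x = 1 both the top and bottom vanish — a removable singularity. Factoring out (x - 1) from each leaves (2*x^2 + 17*x + 35)/(3*x - 2), which at x = 1 equals 54.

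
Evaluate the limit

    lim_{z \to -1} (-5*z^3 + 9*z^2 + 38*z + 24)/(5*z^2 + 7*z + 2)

Direct substitution gives 0/0, so factor. Both numerator and denominator have (z + 1) as a factor.
After cancelling, the expression reduces to (-5*z^2 + 14*z + 24)/(5*z + 2).
Substituting z = -1 gives -5/3.

-5/3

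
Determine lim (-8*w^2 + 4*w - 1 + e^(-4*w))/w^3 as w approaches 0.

-32/3

Direct substitution gives 0/0.
Apply L'Hôpital: lim (-16*w + 4 - 4*e^(-4*w))/(3*w^2), still 0/0.
Apply L'Hôpital: lim (-16 + 16*e^(-4*w))/(6*w), still 0/0.
After 3 applications of L'Hôpital's rule the quotient is (-64*e^(-4*w))/(6); substituting w = 0 gives -32/3.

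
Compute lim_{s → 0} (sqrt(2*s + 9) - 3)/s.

1/3

A 0/0 form; rationalise with √(9 + 2s) + √9. This collapses the numerator to 2s, leaving 2/(√(9 + 2s) + √9) → 2/(2√9) = 1/3.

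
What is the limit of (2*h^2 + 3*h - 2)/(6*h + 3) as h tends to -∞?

-∞

The numerator has higher degree (2 > 1); the quotient behaves like (2/(6))·h^1 for large |h|.
As h → −∞ this diverges to -∞.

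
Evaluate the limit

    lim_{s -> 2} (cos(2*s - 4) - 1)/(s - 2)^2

Direct substitution gives 0/0.
Apply L'Hôpital: lim (-2*sin(2*s - 4))/(2*s - 4), still 0/0.
After 2 applications of L'Hôpital's rule the quotient is (-4*cos(2*s - 4))/(2); substituting s = 2 gives -2.

-2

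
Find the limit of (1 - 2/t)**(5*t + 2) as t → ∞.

e^(-10)

Let L be the limit and take ln: ln L = lim (5t + 2)·ln(1 - 2/t) = lim (5t + 2)·(-2/t + O(1/t²)) = -10.
Hence L = e^(-10).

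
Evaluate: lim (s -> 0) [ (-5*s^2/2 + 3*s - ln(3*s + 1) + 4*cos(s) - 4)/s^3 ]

Substitution gives 0/0 (the numerator vanishes to order 3).
Expand each term to order s^3: the coefficient of s^3 in 4·cos(s) is 0 and in −ln(1 + 3s) is -9.
Lower-order terms cancel with the polynomial part, so the numerator is (-9)·s^3 + o(s^3), and the limit is (-9)/(1) = -9.

-9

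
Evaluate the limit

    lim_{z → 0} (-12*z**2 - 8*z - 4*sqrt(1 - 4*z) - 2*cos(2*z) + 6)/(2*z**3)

Substitution gives 0/0; apply L'Hôpital's rule 3 times.
After differentiating numerator and denominator 3 times the quotient is (-16*sin(2*z) + 96/(1 - 4*z)^(5/2))/(12); at z = 0 this is 8.

8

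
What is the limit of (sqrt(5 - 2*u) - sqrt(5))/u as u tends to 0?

-√(5)/5

Substitution gives 0/0. Multiply numerator and denominator by the conjugate √(5 - 2u) + √5.
The numerator becomes (5 - 2u) − 5 = -2u, so the expression simplifies to -2/(√(5 - 2u) + √5).
Letting u → 0 gives -2/(2√5) = -√(5)/5.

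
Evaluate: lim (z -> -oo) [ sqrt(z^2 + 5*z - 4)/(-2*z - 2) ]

1/2

For large |z|, √(z^2 + 5*z - 4) ≈ √1·|z| and the denominator ≈ -2z.
Since z → −∞, |z| = −z, giving −√1/(-2) = 1/2.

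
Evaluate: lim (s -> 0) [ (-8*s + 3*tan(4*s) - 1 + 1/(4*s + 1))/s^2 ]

16

Substitution gives 0/0 (the numerator vanishes to order 2).
Expand each term to order s^2: the coefficient of s^2 in 1/(1 + 4s) is 16 and in 3·tan(4s) is 0.
Lower-order terms cancel with the polynomial part, so the numerator is (16)·s^2 + o(s^2), and the limit is (16)/(1) = 16.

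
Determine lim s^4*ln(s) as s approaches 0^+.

This is a 0·(−∞) form. Rewrite as 1·ln(s) / s^(−4) and apply L'Hôpital:
the derivative quotient is 1·(1/s) / (−4·s^(−5)) = (-1/4)·s^4 → 0.

0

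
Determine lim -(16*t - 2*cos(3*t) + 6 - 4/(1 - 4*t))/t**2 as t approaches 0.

55

Substitution gives 0/0; apply L'Hôpital's rule 2 times.
After differentiating numerator and denominator 2 times the quotient is (18*cos(3*t) + 128/(4*t - 1)^3)/(-2); at t = 0 this is 55.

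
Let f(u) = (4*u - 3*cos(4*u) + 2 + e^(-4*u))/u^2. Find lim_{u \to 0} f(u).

Substitution gives 0/0; apply L'Hôpital's rule 2 times.
After differentiating numerator and denominator 2 times the quotient is (48*cos(4*u) + 16*e^(-4*u))/(2); at u = 0 this is 32.

32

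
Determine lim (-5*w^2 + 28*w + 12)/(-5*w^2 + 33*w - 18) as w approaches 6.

32/27

At w = 6 both the top and bottom vanish — a removable singularity. Factoring out (w - 6) from each leaves (-5*w - 2)/(3 - 5*w), which at w = 6 equals 32/27.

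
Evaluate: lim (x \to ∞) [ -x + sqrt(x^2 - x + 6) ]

-1/2

This has the form ∞ − ∞. Multiply and divide by the conjugate √(x^2 - x + 6) + x.
That gives (-x + 6) / (√(x^2 - x + 6) + x).
Divide numerator and denominator by x: the limit is -1/(2·1) = -1/2.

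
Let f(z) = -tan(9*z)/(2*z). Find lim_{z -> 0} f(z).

-9/2

Substitution gives 0/0.
Since tan(u)/u → 1 as u → 0, tan(9z)/(9z) → 1 and the limit is 9/(-2) = -9/2.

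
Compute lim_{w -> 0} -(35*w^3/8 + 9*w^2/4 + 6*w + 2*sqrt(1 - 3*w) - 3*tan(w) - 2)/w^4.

405/64

Substitution gives 0/0 (the numerator vanishes to order 4).
Expand each term to order w^4: the coefficient of w^4 in -3·tan(w) is 0 and in 2·√(1 - 3w) is -405/64.
Lower-order terms cancel with the polynomial part, so the numerator is (-405/64)·w^4 + o(w^4), and the limit is (-405/64)/(-1) = 405/64.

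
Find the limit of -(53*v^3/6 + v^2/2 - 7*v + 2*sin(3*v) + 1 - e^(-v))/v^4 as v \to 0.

Substitution gives 0/0; apply L'Hôpital's rule 4 times.
After differentiating numerator and denominator 4 times the quotient is (162*sin(3*v) - e^(-v))/(-24); at v = 0 this is 1/24.

1/24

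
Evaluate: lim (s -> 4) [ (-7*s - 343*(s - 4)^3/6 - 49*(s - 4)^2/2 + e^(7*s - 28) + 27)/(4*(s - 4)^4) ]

Direct substitution gives 0/0.
Apply L'Hôpital: lim (-49*s - 343*(s - 4)^2/2 + 7*e^(7*s - 28) + 189)/(16*(s - 4)^3), still 0/0.
Apply L'Hôpital: lim (-343*s + 49*e^(7*s - 28) + 1323)/(48*(s - 4)^2), still 0/0.
Apply L'Hôpital: lim (343*e^(7*s - 28) - 343)/(96*s - 384), still 0/0.
After 4 applications of L'Hôpital's rule the quotient is (2401*e^(7*s - 28))/(96); substituting s = 4 gives 2401/96.

2401/96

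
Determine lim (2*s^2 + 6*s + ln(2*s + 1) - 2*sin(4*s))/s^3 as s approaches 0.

24

Substitution gives 0/0 (the numerator vanishes to order 3).
Expand each term to order s^3: the coefficient of s^3 in -2·sin(4s) is 64/3 and in ln(1 + 2s) is 8/3.
Lower-order terms cancel with the polynomial part, so the numerator is (24)·s^3 + o(s^3), and the limit is (24)/(1) = 24.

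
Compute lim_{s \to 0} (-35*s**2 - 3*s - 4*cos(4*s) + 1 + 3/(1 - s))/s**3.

Substitution gives 0/0 (the numerator vanishes to order 3).
Expand each term to order s^3: the coefficient of s^3 in -4·cos(4s) is 0 and in 3·1/(1 - s) is 3.
Lower-order terms cancel with the polynomial part, so the numerator is (3)·s^3 + o(s^3), and the limit is (3)/(1) = 3.

3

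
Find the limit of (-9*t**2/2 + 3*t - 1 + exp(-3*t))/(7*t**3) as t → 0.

Direct substitution gives 0/0.
Apply L'Hôpital: lim (-9*t + 3 - 3*e^(-3*t))/(21*t^2), still 0/0.
Apply L'Hôpital: lim (-9 + 9*e^(-3*t))/(42*t), still 0/0.
After 3 applications of L'Hôpital's rule the quotient is (-27*e^(-3*t))/(42); substituting t = 0 gives -9/14.

-9/14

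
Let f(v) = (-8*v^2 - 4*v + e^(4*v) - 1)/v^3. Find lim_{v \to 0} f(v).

Direct substitution gives 0/0.
Apply L'Hôpital: lim (-16*v + 4*e^(4*v) - 4)/(3*v^2), still 0/0.
Apply L'Hôpital: lim (16*e^(4*v) - 16)/(6*v), still 0/0.
After 3 applications of L'Hôpital's rule the quotient is (64*e^(4*v))/(6); substituting v = 0 gives 32/3.

32/3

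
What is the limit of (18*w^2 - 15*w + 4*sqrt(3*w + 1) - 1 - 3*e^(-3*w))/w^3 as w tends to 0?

81/4

Substitution gives 0/0 (the numerator vanishes to order 3).
Expand each term to order w^3: the coefficient of w^3 in -3·e^(-3w) is 27/2 and in 4·√(1 + 3w) is 27/4.
Lower-order terms cancel with the polynomial part, so the numerator is (81/4)·w^3 + o(w^3), and the limit is (81/4)/(1) = 81/4.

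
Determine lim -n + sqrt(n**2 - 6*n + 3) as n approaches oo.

An ∞ − ∞ form. Rationalising with the conjugate, the difference becomes (-6n + 3) / (√(n^2 - 6*n + 3) + n).
For large n the denominator behaves like 2·n, so the quotient tends to -6/2 = -3.

-3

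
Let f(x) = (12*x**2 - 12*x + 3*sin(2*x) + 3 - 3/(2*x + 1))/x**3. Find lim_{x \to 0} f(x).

20

Substitution gives 0/0 (the numerator vanishes to order 3).
Expand each term to order x^3: the coefficient of x^3 in -3·1/(1 + 2x) is 24 and in 3·sin(2x) is -4.
Lower-order terms cancel with the polynomial part, so the numerator is (20)·x^3 + o(x^3), and the limit is (20)/(1) = 20.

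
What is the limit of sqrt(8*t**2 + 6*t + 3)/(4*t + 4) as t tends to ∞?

√(2)/2

For large |t|, √(8*t^2 + 6*t + 3) ≈ √8·|t| and the denominator ≈ 4t.
Since t → +∞, |t| = t, giving √8/(4) = √(2)/2.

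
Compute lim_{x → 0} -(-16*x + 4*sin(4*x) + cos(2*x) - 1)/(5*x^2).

Substitution gives 0/0 (the numerator vanishes to order 2).
Expand each term to order x^2: the coefficient of x^2 in 4·sin(4x) is 0 and in cos(2x) is -2.
Lower-order terms cancel with the polynomial part, so the numerator is (-2)·x^2 + o(x^2), and the limit is (-2)/(-5) = 2/5.

2/5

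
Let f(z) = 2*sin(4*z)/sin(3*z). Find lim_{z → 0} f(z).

Substitution gives 0/0.
Divide numerator and denominator by z: sin(4z)/z → 4 and sin(3z)/z → 3, so the limit is 2·4/3 = 8/3.

8/3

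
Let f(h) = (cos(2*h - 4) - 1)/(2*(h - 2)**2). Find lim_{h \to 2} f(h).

-1

Direct substitution gives 0/0.
Apply L'Hôpital: lim (-2*sin(2*h - 4))/(4*h - 8), still 0/0.
After 2 applications of L'Hôpital's rule the quotient is (-4*cos(2*h - 4))/(4); substituting h = 2 gives -1.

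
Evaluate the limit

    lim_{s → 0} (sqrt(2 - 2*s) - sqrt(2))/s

-√(2)/2

A 0/0 form; rationalise with √(2 - 2s) + √2. This collapses the numerator to -2s, leaving -2/(√(2 - 2s) + √2) → -2/(2√2) = -√(2)/2.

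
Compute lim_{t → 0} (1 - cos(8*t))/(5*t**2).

32/5

Substitution gives 0/0.
Use (1 − cos u)/u² → 1/2 with u = 8t: the limit is 8²/(2·5) = 32/5.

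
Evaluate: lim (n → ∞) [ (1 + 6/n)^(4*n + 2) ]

Let L be the limit and take ln: ln L = lim (4n + 2)·ln(1 + 6/n) = lim (4n + 2)·(6/n + O(1/n²)) = 24.
Hence L = e^(24).

e^(24)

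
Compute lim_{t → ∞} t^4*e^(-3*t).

Write as t^4/e^{3t}, an ∞/∞ form.
Exponential growth dominates any polynomial, so repeated L'Hôpital (or the standard result) gives 0.

0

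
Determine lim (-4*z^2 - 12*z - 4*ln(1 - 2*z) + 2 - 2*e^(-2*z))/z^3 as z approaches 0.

40/3

Substitution gives 0/0 (the numerator vanishes to order 3).
Expand each term to order z^3: the coefficient of z^3 in -4·ln(1 - 2z) is 32/3 and in -2·e^(-2z) is 8/3.
Lower-order terms cancel with the polynomial part, so the numerator is (40/3)·z^3 + o(z^3), and the limit is (40/3)/(1) = 40/3.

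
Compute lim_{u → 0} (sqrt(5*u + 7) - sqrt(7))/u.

5*√(7)/14

Substitution gives 0/0. Multiply numerator and denominator by the conjugate √(7 + 5u) + √7.
The numerator becomes (7 + 5u) − 7 = 5u, so the expression simplifies to 5/(√(7 + 5u) + √7).
Letting u → 0 gives 5/(2√7) = 5*√(7)/14.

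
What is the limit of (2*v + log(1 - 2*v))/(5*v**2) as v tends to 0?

-2/5

Direct substitution gives 0/0.
Apply L'Hôpital: lim (2 - 2/(1 - 2*v))/(10*v), still 0/0.
After 2 applications of L'Hôpital's rule the quotient is (-4/(1 - 2*v)^2)/(10); substituting v = 0 gives -2/5.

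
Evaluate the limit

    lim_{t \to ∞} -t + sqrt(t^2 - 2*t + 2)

This has the form ∞ − ∞. Multiply and divide by the conjugate √(t^2 - 2*t + 2) + t.
That gives (-2t + 2) / (√(t^2 - 2*t + 2) + t).
Divide numerator and denominator by t: the limit is -2/(2·1) = -1.

-1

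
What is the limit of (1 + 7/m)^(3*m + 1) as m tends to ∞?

Write it as [(1 + 7/m)^m]^(3) · (1 + 7/m)^(1). The bracketed term tends to e^(7) and the second factor to 1, so the limit is e^(21).

e^(21)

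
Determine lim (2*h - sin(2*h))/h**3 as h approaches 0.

Direct substitution gives 0/0.
Apply L'Hôpital: lim (2 - 2*cos(2*h))/(3*h^2), still 0/0.
Apply L'Hôpital: lim (4*sin(2*h))/(6*h), still 0/0.
After 3 applications of L'Hôpital's rule the quotient is (8*cos(2*h))/(6); substituting h = 0 gives 4/3.

4/3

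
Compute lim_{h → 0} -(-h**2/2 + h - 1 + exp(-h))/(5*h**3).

1/30

Direct substitution gives 0/0.
Apply L'Hôpital: lim (-h + 1 - e^(-h))/(-15*h^2), still 0/0.
Apply L'Hôpital: lim (-1 + e^(-h))/(-30*h), still 0/0.
After 3 applications of L'Hôpital's rule the quotient is (-e^(-h))/(-30); substituting h = 0 gives 1/30.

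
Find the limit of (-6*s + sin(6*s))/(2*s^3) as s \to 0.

-18

Direct substitution gives 0/0.
Apply L'Hôpital: lim (6*cos(6*s) - 6)/(6*s^2), still 0/0.
Apply L'Hôpital: lim (-36*sin(6*s))/(12*s), still 0/0.
After 3 applications of L'Hôpital's rule the quotient is (-216*cos(6*s))/(12); substituting s = 0 gives -18.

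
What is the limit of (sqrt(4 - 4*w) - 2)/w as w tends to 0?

Substitution gives 0/0. Multiply numerator and denominator by the conjugate √(4 - 4w) + √4.
The numerator becomes (4 - 4w) − 4 = -4w, so the expression simplifies to -4/(√(4 - 4w) + √4).
Letting w → 0 gives -4/(2√4) = -1.

-1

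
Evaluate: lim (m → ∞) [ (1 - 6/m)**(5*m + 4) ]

Write it as [(1 - 6/m)^m]^(5) · (1 - 6/m)^(4). The bracketed term tends to e^(-6) and the second factor to 1, so the limit is e^(-30).

e^(-30)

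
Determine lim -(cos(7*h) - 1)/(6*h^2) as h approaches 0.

49/12

Direct substitution gives 0/0.
Apply L'Hôpital: lim (-7*sin(7*h))/(-12*h), still 0/0.
After 2 applications of L'Hôpital's rule the quotient is (-49*cos(7*h))/(-12); substituting h = 0 gives 49/12.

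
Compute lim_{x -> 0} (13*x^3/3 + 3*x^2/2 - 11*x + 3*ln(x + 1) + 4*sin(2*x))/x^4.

-3/4

Substitution gives 0/0; apply L'Hôpital's rule 4 times.
After differentiating numerator and denominator 4 times the quotient is (64*sin(2*x) - 18/(x + 1)^4)/(24); at x = 0 this is -3/4.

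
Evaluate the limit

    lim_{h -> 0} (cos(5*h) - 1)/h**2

Direct substitution gives 0/0.
Apply L'Hôpital: lim (-5*sin(5*h))/(2*h), still 0/0.
After 2 applications of L'Hôpital's rule the quotient is (-25*cos(5*h))/(2); substituting h = 0 gives -25/2.

-25/2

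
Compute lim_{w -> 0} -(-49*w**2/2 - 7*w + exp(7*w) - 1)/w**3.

-343/6

Direct substitution gives 0/0.
Apply L'Hôpital: lim (-49*w + 7*e^(7*w) - 7)/(-3*w^2), still 0/0.
Apply L'Hôpital: lim (49*e^(7*w) - 49)/(-6*w), still 0/0.
After 3 applications of L'Hôpital's rule the quotient is (343*e^(7*w))/(-6); substituting w = 0 gives -343/6.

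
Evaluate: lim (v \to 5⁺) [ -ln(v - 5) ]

∞

As v → 5⁺, v - 5 → 0⁺ and ln(v - 5) → −∞.
Multiplying by -1 gives ∞.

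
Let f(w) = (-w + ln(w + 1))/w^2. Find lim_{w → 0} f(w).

Direct substitution gives 0/0.
Apply L'Hôpital: lim (-1 + 1/(w + 1))/(2*w), still 0/0.
After 2 applications of L'Hôpital's rule the quotient is (-1/(w + 1)^2)/(2); substituting w = 0 gives -1/2.

-1/2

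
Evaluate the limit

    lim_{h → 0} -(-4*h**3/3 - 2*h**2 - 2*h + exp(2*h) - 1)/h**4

-2/3

Direct substitution gives 0/0.
Apply L'Hôpital: lim (-4*h^2 - 4*h + 2*e^(2*h) - 2)/(-4*h^3), still 0/0.
Apply L'Hôpital: lim (-8*h + 4*e^(2*h) - 4)/(-12*h^2), still 0/0.
Apply L'Hôpital: lim (8*e^(2*h) - 8)/(-24*h), still 0/0.
After 4 applications of L'Hôpital's rule the quotient is (16*e^(2*h))/(-24); substituting h = 0 gives -2/3.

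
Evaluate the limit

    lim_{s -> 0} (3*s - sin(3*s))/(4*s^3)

9/8

Direct substitution gives 0/0.
Apply L'Hôpital: lim (3 - 3*cos(3*s))/(12*s^2), still 0/0.
Apply L'Hôpital: lim (9*sin(3*s))/(24*s), still 0/0.
After 3 applications of L'Hôpital's rule the quotient is (27*cos(3*s))/(24); substituting s = 0 gives 9/8.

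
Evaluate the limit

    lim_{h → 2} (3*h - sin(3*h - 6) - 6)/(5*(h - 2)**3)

9/10

Direct substitution gives 0/0.
Apply L'Hôpital: lim (3 - 3*cos(3*h - 6))/(15*(h - 2)^2), still 0/0.
Apply L'Hôpital: lim (9*sin(3*h - 6))/(30*h - 60), still 0/0.
After 3 applications of L'Hôpital's rule the quotient is (27*cos(3*h - 6))/(30); substituting h = 2 gives 9/10.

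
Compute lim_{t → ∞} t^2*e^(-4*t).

Write as t^2/e^{4t}, an ∞/∞ form.
Exponential growth dominates any polynomial, so repeated L'Hôpital (or the standard result) gives 0.

0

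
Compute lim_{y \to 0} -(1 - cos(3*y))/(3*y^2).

Substitution gives 0/0.
Use (1 − cos u)/u² → 1/2 with u = 3y: the limit is 3²/(2·(-3)) = -3/2.

-3/2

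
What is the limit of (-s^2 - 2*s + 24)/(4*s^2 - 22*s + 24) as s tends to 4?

-1

Since s = 4 makes numerator and denominator zero, (s - 4) divides both.
Cancelling it gives (-s - 6)/(4*s - 6); now plug in s = 4 to get -1.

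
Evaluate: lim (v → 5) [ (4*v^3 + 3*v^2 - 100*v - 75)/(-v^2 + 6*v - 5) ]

-115/2

Direct substitution gives 0/0, so factor. Both numerator and denominator have (v - 5) as a factor.
After cancelling, the expression reduces to (4*v^2 + 23*v + 15)/(1 - v).
Substituting v = 5 gives -115/2.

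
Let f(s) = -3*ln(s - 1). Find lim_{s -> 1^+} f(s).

∞

As s → 1⁺, s - 1 → 0⁺ and ln(s - 1) → −∞.
Multiplying by -3 gives ∞.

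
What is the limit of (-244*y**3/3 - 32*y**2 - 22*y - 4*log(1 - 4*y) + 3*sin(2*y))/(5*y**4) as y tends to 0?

Substitution gives 0/0 (the numerator vanishes to order 4).
Expand each term to order y^4: the coefficient of y^4 in 3·sin(2y) is 0 and in -4·ln(1 - 4y) is 256.
Lower-order terms cancel with the polynomial part, so the numerator is (256)·y^4 + o(y^4), and the limit is (256)/(5) = 256/5.

256/5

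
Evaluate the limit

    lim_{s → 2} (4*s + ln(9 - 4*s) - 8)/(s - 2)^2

Direct substitution gives 0/0.
Apply L'Hôpital: lim (4 - 4/(9 - 4*s))/(2*s - 4), still 0/0.
After 2 applications of L'Hôpital's rule the quotient is (-16/(9 - 4*s)^2)/(2); substituting s = 2 gives -8.

-8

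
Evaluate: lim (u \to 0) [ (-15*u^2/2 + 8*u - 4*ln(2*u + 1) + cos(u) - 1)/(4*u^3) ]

Substitution gives 0/0 (the numerator vanishes to order 3).
Expand each term to order u^3: the coefficient of u^3 in -4·ln(1 + 2u) is -32/3 and in cos(u) is 0.
Lower-order terms cancel with the polynomial part, so the numerator is (-32/3)·u^3 + o(u^3), and the limit is (-32/3)/(4) = -8/3.

-8/3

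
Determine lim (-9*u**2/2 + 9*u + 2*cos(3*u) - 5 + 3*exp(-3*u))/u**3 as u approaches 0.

-27/2

Substitution gives 0/0 (the numerator vanishes to order 3).
Expand each term to order u^3: the coefficient of u^3 in 3·e^(-3u) is -27/2 and in 2·cos(3u) is 0.
Lower-order terms cancel with the polynomial part, so the numerator is (-27/2)·u^3 + o(u^3), and the limit is (-27/2)/(1) = -27/2.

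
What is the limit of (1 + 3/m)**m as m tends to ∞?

Write it as [(1 + 3/m)^m]^(1) · (1 + 3/m)^(0). The bracketed term tends to e^(3) and the second factor to 1, so the limit is e^(3).

e^(3)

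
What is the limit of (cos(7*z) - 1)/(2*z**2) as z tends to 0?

Direct substitution gives 0/0.
Apply L'Hôpital: lim (-7*sin(7*z))/(4*z), still 0/0.
After 2 applications of L'Hôpital's rule the quotient is (-49*cos(7*z))/(4); substituting z = 0 gives -49/4.

-49/4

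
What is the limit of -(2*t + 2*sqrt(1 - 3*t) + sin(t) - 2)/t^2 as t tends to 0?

9/4

Substitution gives 0/0 (the numerator vanishes to order 2).
Expand each term to order t^2: the coefficient of t^2 in sin(t) is 0 and in 2·√(1 - 3t) is -9/4.
Lower-order terms cancel with the polynomial part, so the numerator is (-9/4)·t^2 + o(t^2), and the limit is (-9/4)/(-1) = 9/4.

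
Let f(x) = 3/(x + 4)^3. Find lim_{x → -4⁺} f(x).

As x → -4⁺, (x + 4) → 0⁺, so (x + 4)^3 → 0⁺ and 3/(x + 4)^3 → ∞.

∞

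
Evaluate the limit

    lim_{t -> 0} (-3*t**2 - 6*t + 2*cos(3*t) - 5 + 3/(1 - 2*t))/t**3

Substitution gives 0/0 (the numerator vanishes to order 3).
Expand each term to order t^3: the coefficient of t^3 in 3·1/(1 - 2t) is 24 and in 2·cos(3t) is 0.
Lower-order terms cancel with the polynomial part, so the numerator is (24)·t^3 + o(t^3), and the limit is (24)/(1) = 24.

24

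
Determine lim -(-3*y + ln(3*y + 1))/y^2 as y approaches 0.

Direct substitution gives 0/0.
Apply L'Hôpital: lim (-3 + 3/(3*y + 1))/(-2*y), still 0/0.
After 2 applications of L'Hôpital's rule the quotient is (-9/(3*y + 1)^2)/(-2); substituting y = 0 gives 9/2.

9/2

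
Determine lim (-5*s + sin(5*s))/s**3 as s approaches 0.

-125/6

Direct substitution gives 0/0.
Apply L'Hôpital: lim (5*cos(5*s) - 5)/(3*s^2), still 0/0.
Apply L'Hôpital: lim (-25*sin(5*s))/(6*s), still 0/0.
After 3 applications of L'Hôpital's rule the quotient is (-125*cos(5*s))/(6); substituting s = 0 gives -125/6.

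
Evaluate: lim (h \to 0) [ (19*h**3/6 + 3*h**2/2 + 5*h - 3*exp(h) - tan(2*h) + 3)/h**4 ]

Substitution gives 0/0 (the numerator vanishes to order 4).
Expand each term to order h^4: the coefficient of h^4 in −tan(2h) is 0 and in -3·e^(h) is -1/8.
Lower-order terms cancel with the polynomial part, so the numerator is (-1/8)·h^4 + o(h^4), and the limit is (-1/8)/(1) = -1/8.

-1/8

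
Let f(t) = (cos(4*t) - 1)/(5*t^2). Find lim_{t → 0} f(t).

-8/5

Direct substitution gives 0/0.
Apply L'Hôpital: lim (-4*sin(4*t))/(10*t), still 0/0.
After 2 applications of L'Hôpital's rule the quotient is (-16*cos(4*t))/(10); substituting t = 0 gives -8/5.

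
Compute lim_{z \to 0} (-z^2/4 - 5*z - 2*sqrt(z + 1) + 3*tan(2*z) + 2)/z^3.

Substitution gives 0/0 (the numerator vanishes to order 3).
Expand each term to order z^3: the coefficient of z^3 in 3·tan(2z) is 8 and in -2·√(1 + z) is -1/8.
Lower-order terms cancel with the polynomial part, so the numerator is (63/8)·z^3 + o(z^3), and the limit is (63/8)/(1) = 63/8.

63/8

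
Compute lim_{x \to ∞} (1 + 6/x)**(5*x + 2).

The base → 1 and the exponent → ∞: a 1^∞ form.
Take logarithms: (5x + 2)·ln(1 + 6/x). Since ln(1+u) ~ u for small u, this behaves like (5x)·(6/x) → 30.
So the limit is e^(30).

e^(30)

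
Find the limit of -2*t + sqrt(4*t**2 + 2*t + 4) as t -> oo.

1/2

This has the form ∞ − ∞. Multiply and divide by the conjugate √(4*t^2 + 2*t + 4) + 2t.
That gives (2t + 4) / (√(4*t^2 + 2*t + 4) + 2t).
Divide numerator and denominator by t: the limit is 2/(2·2) = 1/2.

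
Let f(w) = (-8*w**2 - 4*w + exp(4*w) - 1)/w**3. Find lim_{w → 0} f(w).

32/3

Direct substitution gives 0/0.
Apply L'Hôpital: lim (-16*w + 4*e^(4*w) - 4)/(3*w^2), still 0/0.
Apply L'Hôpital: lim (16*e^(4*w) - 16)/(6*w), still 0/0.
After 3 applications of L'Hôpital's rule the quotient is (64*e^(4*w))/(6); substituting w = 0 gives 32/3.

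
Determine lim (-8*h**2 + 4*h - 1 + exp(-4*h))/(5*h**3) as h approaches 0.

Direct substitution gives 0/0.
Apply L'Hôpital: lim (-16*h + 4 - 4*e^(-4*h))/(15*h^2), still 0/0.
Apply L'Hôpital: lim (-16 + 16*e^(-4*h))/(30*h), still 0/0.
After 3 applications of L'Hôpital's rule the quotient is (-64*e^(-4*h))/(30); substituting h = 0 gives -32/15.

-32/15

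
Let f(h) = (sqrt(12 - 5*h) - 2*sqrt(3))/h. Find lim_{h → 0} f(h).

-5*√(3)/12

Substitution gives 0/0. Multiply numerator and denominator by the conjugate √(12 - 5h) + √12.
The numerator becomes (12 - 5h) − 12 = -5h, so the expression simplifies to -5/(√(12 - 5h) + √12).
Letting h → 0 gives -5/(2√12) = -5*√(3)/12.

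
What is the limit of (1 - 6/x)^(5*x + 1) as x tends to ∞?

e^(-30)

Let L be the limit and take ln: ln L = lim (5x + 1)·ln(1 - 6/x) = lim (5x + 1)·(-6/x + O(1/x²)) = -30.
Hence L = e^(-30).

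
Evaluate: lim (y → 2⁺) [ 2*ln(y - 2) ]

-∞

As y → 2⁺, y - 2 → 0⁺ and ln(y - 2) → −∞.
Multiplying by 2 gives -∞.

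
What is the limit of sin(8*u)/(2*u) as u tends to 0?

Substitution gives 0/0.
Write it as (8/2)·sin(8u)/(8u); since sin(θ)/θ → 1, the limit is 4.

4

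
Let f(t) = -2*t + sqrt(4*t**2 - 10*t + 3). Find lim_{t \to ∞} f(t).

This has the form ∞ − ∞. Multiply and divide by the conjugate √(4*t^2 - 10*t + 3) + 2t.
That gives (-10t + 3) / (√(4*t^2 - 10*t + 3) + 2t).
Divide numerator and denominator by t: the limit is -10/(2·2) = -5/2.

-5/2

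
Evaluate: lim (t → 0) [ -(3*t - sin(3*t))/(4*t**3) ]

-9/8

Direct substitution gives 0/0.
Apply L'Hôpital: lim (3 - 3*cos(3*t))/(-12*t^2), still 0/0.
Apply L'Hôpital: lim (9*sin(3*t))/(-24*t), still 0/0.
After 3 applications of L'Hôpital's rule the quotient is (27*cos(3*t))/(-24); substituting t = 0 gives -9/8.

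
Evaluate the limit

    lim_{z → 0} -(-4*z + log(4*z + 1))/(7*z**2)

Direct substitution gives 0/0.
Apply L'Hôpital: lim (-4 + 4/(4*z + 1))/(-14*z), still 0/0.
After 2 applications of L'Hôpital's rule the quotient is (-16/(4*z + 1)^2)/(-14); substituting z = 0 gives 8/7.

8/7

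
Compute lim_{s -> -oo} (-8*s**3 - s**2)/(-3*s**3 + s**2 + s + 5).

Numerator and denominator both have degree 3.
Dividing every term by s^3, all lower-order terms vanish and the limit is the ratio of leading coefficients, -8/(-3) = 8/3.

8/3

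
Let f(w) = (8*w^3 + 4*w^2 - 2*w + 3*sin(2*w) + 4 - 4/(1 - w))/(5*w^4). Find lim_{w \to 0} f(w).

Substitution gives 0/0; apply L'Hôpital's rule 4 times.
After differentiating numerator and denominator 4 times the quotient is (48*sin(2*w) + 96/(w - 1)^5)/(120); at w = 0 this is -4/5.

-4/5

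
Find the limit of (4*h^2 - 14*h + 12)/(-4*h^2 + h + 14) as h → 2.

Direct substitution gives 0/0, so factor. Both numerator and denominator have (h - 2) as a factor.
After cancelling, the expression reduces to (4*h - 6)/(-4*h - 7).
Substituting h = 2 gives -2/15.

-2/15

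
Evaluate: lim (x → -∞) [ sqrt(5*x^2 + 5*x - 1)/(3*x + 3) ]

For large |x|, √(5*x^2 + 5*x - 1) ≈ √5·|x| and the denominator ≈ 3x.
Since x → −∞, |x| = −x, giving −√5/(3) = -√(5)/3.

-√(5)/3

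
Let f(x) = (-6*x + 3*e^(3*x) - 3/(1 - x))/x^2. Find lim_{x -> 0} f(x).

21/2

Substitution gives 0/0; apply L'Hôpital's rule 2 times.
After differentiating numerator and denominator 2 times the quotient is (27*e^(3*x) + 6/(x - 1)^3)/(2); at x = 0 this is 21/2.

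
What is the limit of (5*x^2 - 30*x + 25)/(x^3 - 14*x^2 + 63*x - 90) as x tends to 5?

At x = 5 both the top and bottom vanish — a removable singularity. Factoring out (x - 5) from each leaves (5*x - 5)/(x^2 - 9*x + 18), which at x = 5 equals -10.

-10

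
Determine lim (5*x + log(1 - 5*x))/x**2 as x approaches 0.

-25/2

Direct substitution gives 0/0.
Apply L'Hôpital: lim (5 - 5/(1 - 5*x))/(2*x), still 0/0.
After 2 applications of L'Hôpital's rule the quotient is (-25/(1 - 5*x)^2)/(2); substituting x = 0 gives -25/2.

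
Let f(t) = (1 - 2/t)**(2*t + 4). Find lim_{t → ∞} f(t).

The base → 1 and the exponent → ∞: a 1^∞ form.
Take logarithms: (2t + 4)·ln(1 - 2/t). Since ln(1+u) ~ u for small u, this behaves like (2t)·(-2/t) → -4.
So the limit is e^(-4).

e^(-4)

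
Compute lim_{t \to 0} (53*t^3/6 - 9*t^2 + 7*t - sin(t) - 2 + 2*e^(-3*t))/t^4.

Substitution gives 0/0; apply L'Hôpital's rule 4 times.
After differentiating numerator and denominator 4 times the quotient is (-sin(t) + 162*e^(-3*t))/(24); at t = 0 this is 27/4.

27/4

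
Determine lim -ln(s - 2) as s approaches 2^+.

As s → 2⁺, s - 2 → 0⁺ and ln(s - 2) → −∞.
Multiplying by -1 gives ∞.

∞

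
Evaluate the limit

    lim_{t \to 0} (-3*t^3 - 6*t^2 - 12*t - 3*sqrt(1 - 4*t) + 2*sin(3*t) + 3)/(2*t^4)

15

Substitution gives 0/0 (the numerator vanishes to order 4).
Expand each term to order t^4: the coefficient of t^4 in -3·√(1 - 4t) is 30 and in 2·sin(3t) is 0.
Lower-order terms cancel with the polynomial part, so the numerator is (30)·t^4 + o(t^4), and the limit is (30)/(2) = 15.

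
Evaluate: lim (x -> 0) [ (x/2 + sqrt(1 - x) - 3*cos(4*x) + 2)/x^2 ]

Substitution gives 0/0; apply L'Hôpital's rule 2 times.
After differentiating numerator and denominator 2 times the quotient is (48*cos(4*x) - 1/(4*(1 - x)^(3/2)))/(2); at x = 0 this is 191/8.

191/8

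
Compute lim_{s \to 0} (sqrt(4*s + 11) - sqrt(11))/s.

2*√(11)/11

A 0/0 form; rationalise with √(11 + 4s) + √11. This collapses the numerator to 4s, leaving 4/(√(11 + 4s) + √11) → 4/(2√11) = 2*√(11)/11.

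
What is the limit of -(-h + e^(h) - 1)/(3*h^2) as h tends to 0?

-1/6

Direct substitution gives 0/0.
Apply L'Hôpital: lim (e^(h) - 1)/(-6*h), still 0/0.
After 2 applications of L'Hôpital's rule the quotient is (e^(h))/(-6); substituting h = 0 gives -1/6.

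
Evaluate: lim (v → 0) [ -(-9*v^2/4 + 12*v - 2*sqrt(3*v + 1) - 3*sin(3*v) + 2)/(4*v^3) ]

Substitution gives 0/0; apply L'Hôpital's rule 3 times.
After differentiating numerator and denominator 3 times the quotient is (81*cos(3*v) - 81/(4*(3*v + 1)^(5/2)))/(-24); at v = 0 this is -81/32.

-81/32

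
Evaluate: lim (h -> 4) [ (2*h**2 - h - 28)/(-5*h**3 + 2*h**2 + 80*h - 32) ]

Since h = 4 makes numerator and denominator zero, (h - 4) divides both.
Cancelling it gives (2*h + 7)/(-5*h^2 - 18*h + 8); now plug in h = 4 to get -5/48.

-5/48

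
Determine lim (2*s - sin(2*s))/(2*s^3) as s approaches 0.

2/3

Direct substitution gives 0/0.
Apply L'Hôpital: lim (2 - 2*cos(2*s))/(6*s^2), still 0/0.
Apply L'Hôpital: lim (4*sin(2*s))/(12*s), still 0/0.
After 3 applications of L'Hôpital's rule the quotient is (8*cos(2*s))/(12); substituting s = 0 gives 2/3.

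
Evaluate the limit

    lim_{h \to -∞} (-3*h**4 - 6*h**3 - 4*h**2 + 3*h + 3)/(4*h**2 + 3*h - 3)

-∞

The numerator has higher degree (4 > 2); the quotient behaves like (-3/(4))·h^2 for large |h|.
As h → −∞ this diverges to -∞.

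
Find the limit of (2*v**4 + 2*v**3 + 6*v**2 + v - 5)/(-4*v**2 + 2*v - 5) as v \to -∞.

-∞

The numerator has higher degree (4 > 2); the quotient behaves like (2/(-4))·v^2 for large |v|.
As v → −∞ this diverges to -∞.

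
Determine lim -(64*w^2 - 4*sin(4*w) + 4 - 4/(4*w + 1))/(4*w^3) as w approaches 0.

Substitution gives 0/0; apply L'Hôpital's rule 3 times.
After differentiating numerator and denominator 3 times the quotient is (256*cos(4*w) + 1536/(4*w + 1)^4)/(-24); at w = 0 this is -224/3.

-224/3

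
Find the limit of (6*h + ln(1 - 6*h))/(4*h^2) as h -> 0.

Direct substitution gives 0/0.
Apply L'Hôpital: lim (6 - 6/(1 - 6*h))/(8*h), still 0/0.
After 2 applications of L'Hôpital's rule the quotient is (-36/(1 - 6*h)^2)/(8); substituting h = 0 gives -9/2.

-9/2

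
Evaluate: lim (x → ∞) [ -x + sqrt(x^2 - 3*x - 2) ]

-3/2

An ∞ − ∞ form. Rationalising with the conjugate, the difference becomes (-3x - 2) / (√(x^2 - 3*x - 2) + x).
For large x the denominator behaves like 2·x, so the quotient tends to -3/2 = -3/2.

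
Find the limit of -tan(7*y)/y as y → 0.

-7

Substitution gives 0/0.
Since tan(u)/u → 1 as u → 0, tan(7y)/(7y) → 1 and the limit is 7/(-1) = -7.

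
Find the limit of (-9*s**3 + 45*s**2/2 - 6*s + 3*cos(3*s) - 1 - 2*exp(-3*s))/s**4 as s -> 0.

Substitution gives 0/0 (the numerator vanishes to order 4).
Expand each term to order s^4: the coefficient of s^4 in -2·e^(-3s) is -27/4 and in 3·cos(3s) is 81/8.
Lower-order terms cancel with the polynomial part, so the numerator is (27/8)·s^4 + o(s^4), and the limit is (27/8)/(1) = 27/8.

27/8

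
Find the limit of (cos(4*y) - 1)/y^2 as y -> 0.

-8

Direct substitution gives 0/0.
Apply L'Hôpital: lim (-4*sin(4*y))/(2*y), still 0/0.
After 2 applications of L'Hôpital's rule the quotient is (-16*cos(4*y))/(2); substituting y = 0 gives -8.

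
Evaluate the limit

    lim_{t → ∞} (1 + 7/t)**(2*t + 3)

The base → 1 and the exponent → ∞: a 1^∞ form.
Take logarithms: (2t + 3)·ln(1 + 7/t). Since ln(1+u) ~ u for small u, this behaves like (2t)·(7/t) → 14.
So the limit is e^(14).

e^(14)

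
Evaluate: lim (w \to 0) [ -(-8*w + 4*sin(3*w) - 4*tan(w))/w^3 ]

58/3

Substitution gives 0/0; apply L'Hôpital's rule 3 times.
After differentiating numerator and denominator 3 times the quotient is (-108*cos(3*w) - 24*tan(w)^4 - 32*tan(w)^2 - 8)/(-6); at w = 0 this is 58/3.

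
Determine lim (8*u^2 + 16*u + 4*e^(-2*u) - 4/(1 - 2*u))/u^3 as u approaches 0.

-112/3

Substitution gives 0/0; apply L'Hôpital's rule 3 times.
After differentiating numerator and denominator 3 times the quotient is (-32*e^(-2*u) - 192/(2*u - 1)^4)/(6); at u = 0 this is -112/3.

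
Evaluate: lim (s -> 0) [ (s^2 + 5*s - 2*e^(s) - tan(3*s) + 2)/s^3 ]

Substitution gives 0/0 (the numerator vanishes to order 3).
Expand each term to order s^3: the coefficient of s^3 in −tan(3s) is -9 and in -2·e^(s) is -1/3.
Lower-order terms cancel with the polynomial part, so the numerator is (-28/3)·s^3 + o(s^3), and the limit is (-28/3)/(1) = -28/3.

-28/3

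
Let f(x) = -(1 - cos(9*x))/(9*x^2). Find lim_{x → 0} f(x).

-9/2

Substitution gives 0/0.
Use (1 − cos u)/u² → 1/2 with u = 9x: the limit is 9²/(2·(-9)) = -9/2.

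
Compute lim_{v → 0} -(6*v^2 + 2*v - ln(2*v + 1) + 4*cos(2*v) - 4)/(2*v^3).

4/3

Substitution gives 0/0; apply L'Hôpital's rule 3 times.
After differentiating numerator and denominator 3 times the quotient is (32*sin(2*v) - 16/(2*v + 1)^3)/(-12); at v = 0 this is 4/3.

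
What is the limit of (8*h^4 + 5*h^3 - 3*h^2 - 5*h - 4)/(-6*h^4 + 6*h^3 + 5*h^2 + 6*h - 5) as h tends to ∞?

Numerator and denominator both have degree 4.
Dividing every term by h^4, all lower-order terms vanish and the limit is the ratio of leading coefficients, 8/(-6) = -4/3.

-4/3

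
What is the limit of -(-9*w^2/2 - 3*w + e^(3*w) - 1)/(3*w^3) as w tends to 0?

Direct substitution gives 0/0.
Apply L'Hôpital: lim (-9*w + 3*e^(3*w) - 3)/(-9*w^2), still 0/0.
Apply L'Hôpital: lim (9*e^(3*w) - 9)/(-18*w), still 0/0.
After 3 applications of L'Hôpital's rule the quotient is (27*e^(3*w))/(-18); substituting w = 0 gives -3/2.

-3/2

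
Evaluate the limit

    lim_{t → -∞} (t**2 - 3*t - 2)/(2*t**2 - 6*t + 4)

Numerator and denominator both have degree 2.
Dividing every term by t^2, all lower-order terms vanish and the limit is the ratio of leading coefficients, 1/(2) = 1/2.

1/2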